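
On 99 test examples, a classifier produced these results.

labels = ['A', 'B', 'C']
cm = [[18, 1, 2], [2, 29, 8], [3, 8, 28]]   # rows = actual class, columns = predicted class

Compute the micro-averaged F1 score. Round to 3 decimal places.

0.758

Micro-averaging pools counts across classes: ΣTP=75, ΣFP=24, ΣFN=24.
Micro-F1 score = 2·TP/(2·TP+FP+FN) on pooled counts = 0.758 (equals overall accuracy in single-label multiclass).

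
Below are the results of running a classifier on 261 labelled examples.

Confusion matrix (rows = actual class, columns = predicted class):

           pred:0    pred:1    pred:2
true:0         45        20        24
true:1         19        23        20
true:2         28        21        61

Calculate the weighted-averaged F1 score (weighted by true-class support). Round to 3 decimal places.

0.495

Per-class F1 score (2·TP/(2·TP+FP+FN)):
  0: TP=45, FP=19+28=47, FN=20+24=44 → 90/181 = 0.4972
  1: TP=23, FP=20+21=41, FN=19+20=39 → 46/126 = 0.3651
  2: TP=61, FP=24+20=44, FN=28+21=49 → 122/215 = 0.5674
Weighted-F1 score = Σ (supportᵢ/N)·F1 scoreᵢ with N=261: (89/261)·0.4972 + (62/261)·0.3651 + (110/261)·0.5674 = 0.495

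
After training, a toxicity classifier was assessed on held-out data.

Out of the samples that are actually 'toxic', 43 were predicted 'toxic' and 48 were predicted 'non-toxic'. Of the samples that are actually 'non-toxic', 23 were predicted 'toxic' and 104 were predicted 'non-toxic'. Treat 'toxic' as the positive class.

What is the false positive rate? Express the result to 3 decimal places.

FPR = FP/(FP+TN) = 23/(23+104) = 0.181

0.181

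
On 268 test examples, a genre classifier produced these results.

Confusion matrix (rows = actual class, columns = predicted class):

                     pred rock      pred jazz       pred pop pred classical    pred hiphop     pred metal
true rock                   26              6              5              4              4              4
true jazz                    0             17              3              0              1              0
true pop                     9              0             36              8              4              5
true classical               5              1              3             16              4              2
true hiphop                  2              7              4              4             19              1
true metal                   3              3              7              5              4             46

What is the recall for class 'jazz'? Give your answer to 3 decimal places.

0.810

One-vs-rest for 'jazz': TP = diagonal; FP = other classes predicted 'jazz'; FN = 'jazz' predicted as other.
recall = TP/(TP+FN).
jazz: TP=17, FN=0+3+0+1+0=4 → 17/21 = 0.8095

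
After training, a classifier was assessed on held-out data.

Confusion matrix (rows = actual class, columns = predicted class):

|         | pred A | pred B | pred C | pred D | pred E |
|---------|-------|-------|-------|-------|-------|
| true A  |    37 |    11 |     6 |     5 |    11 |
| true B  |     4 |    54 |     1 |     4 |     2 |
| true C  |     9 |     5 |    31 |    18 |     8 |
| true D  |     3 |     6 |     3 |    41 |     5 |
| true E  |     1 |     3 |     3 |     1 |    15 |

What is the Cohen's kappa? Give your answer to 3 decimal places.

Observed agreement pₒ = trace/N = 178/287 = 0.6202
Expected agreement pₑ = Σ (rowᵢ·colᵢ)/N² = (70·54 + 65·79 + 71·44 + 58·69 + 23·41)/287² = 0.2062
κ = (pₒ − pₑ)/(1 − pₑ) = (0.6202 − 0.2062)/(1 − 0.2062) = 0.522

0.522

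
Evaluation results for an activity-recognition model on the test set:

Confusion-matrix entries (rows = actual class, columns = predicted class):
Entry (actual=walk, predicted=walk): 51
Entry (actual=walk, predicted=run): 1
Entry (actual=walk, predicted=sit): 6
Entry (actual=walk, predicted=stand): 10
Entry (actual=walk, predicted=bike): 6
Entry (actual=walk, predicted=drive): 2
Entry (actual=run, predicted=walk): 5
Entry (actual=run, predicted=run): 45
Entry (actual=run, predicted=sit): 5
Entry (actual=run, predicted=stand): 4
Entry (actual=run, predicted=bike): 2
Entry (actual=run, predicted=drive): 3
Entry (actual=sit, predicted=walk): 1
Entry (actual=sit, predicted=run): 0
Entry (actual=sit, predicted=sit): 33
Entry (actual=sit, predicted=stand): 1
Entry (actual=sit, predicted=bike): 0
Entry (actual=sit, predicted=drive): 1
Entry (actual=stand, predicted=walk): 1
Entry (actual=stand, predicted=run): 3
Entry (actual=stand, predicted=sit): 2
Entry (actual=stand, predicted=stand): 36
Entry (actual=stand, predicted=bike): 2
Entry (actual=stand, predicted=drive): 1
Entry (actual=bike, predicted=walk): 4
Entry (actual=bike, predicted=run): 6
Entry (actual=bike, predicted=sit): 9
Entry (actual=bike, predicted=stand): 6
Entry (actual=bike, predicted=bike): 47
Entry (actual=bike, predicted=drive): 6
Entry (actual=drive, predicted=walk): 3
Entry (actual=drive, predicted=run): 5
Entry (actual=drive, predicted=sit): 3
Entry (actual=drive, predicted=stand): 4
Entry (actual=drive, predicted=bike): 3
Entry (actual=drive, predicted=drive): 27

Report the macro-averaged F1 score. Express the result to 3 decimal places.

0.691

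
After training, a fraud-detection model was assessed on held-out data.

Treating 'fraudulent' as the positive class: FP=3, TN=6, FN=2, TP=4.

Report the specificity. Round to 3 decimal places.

Specificity = TN/(TN+FP) = 6/(6+3) = 0.667

0.667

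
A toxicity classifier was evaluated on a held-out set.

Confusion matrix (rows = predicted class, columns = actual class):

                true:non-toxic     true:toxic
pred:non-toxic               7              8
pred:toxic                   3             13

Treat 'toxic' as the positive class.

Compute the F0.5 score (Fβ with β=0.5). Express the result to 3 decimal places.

0.765

Fβ = (1+β²)·TP / ((1+β²)·TP + β²·FN + FP), with β²=1/4
= 1.25·13 / (1.25·13 + 0.25·8 + 3) = 0.765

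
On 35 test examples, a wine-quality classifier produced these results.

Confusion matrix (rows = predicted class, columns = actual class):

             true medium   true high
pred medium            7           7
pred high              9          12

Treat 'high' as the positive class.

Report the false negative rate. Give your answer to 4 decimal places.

0.3684

FNR = FN/(FN+TP) = 7/(7+12) = 0.3684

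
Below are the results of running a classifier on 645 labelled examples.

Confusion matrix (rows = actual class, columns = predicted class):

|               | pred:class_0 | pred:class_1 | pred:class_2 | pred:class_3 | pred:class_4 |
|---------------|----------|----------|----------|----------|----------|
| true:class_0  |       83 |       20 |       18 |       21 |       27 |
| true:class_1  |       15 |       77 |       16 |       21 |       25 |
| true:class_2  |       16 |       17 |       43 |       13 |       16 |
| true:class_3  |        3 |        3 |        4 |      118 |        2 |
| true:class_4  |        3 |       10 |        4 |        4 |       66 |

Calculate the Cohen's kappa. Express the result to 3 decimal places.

Observed agreement pₒ = trace/N = 387/645 = 0.6000
Expected agreement pₑ = Σ (rowᵢ·colᵢ)/N² = (169·120 + 154·127 + 105·85 + 130·177 + 87·136)/645² = 0.2010
κ = (pₒ − pₑ)/(1 − pₑ) = (0.6000 − 0.2010)/(1 − 0.2010) = 0.499

0.499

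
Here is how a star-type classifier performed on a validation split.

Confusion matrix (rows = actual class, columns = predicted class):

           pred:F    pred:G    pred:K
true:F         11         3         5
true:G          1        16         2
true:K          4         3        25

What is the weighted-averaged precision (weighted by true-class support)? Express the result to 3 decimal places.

0.741

Per-class precision (TP/(TP+FP)):
  F: TP=11, FP=1+4=5 → 11/16 = 0.6875
  G: TP=16, FP=3+3=6 → 16/22 = 0.7273
  K: TP=25, FP=5+2=7 → 25/32 = 0.7813
Weighted-precision = Σ (supportᵢ/N)·precisionᵢ with N=70: (19/70)·0.6875 + (19/70)·0.7273 + (32/70)·0.7813 = 0.741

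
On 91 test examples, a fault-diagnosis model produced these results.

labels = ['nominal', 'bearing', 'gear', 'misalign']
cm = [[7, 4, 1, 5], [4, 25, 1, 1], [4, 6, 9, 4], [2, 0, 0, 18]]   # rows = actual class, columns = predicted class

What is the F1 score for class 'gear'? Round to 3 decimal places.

0.529

F1 score = 2·TP/(2·TP+FP+FN).
gear: TP=9, FP=1+1+0=2, FN=4+6+4=14 → 18/34 = 0.5294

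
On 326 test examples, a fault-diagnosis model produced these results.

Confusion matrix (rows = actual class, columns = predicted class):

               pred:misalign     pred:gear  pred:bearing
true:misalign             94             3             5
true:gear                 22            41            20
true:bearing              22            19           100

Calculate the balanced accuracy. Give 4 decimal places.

Balanced accuracy = mean of per-class recall.
  misalign: recall = 94/102 = 0.92157
  gear: recall = 41/83 = 0.49398
  bearing: recall = 100/141 = 0.70922
Mean = (0.92157 + 0.49398 + 0.70922) / 3 = 0.7083

0.7083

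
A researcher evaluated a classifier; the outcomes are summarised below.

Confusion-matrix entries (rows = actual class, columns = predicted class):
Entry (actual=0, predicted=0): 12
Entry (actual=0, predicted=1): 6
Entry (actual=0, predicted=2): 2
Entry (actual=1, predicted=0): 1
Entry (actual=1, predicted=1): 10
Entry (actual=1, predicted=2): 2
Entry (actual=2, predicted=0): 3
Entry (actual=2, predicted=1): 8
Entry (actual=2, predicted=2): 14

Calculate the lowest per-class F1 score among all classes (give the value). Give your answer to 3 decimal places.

Per-class F1 score (2·TP/(2·TP+FP+FN)):
  0: TP=12, FP=1+3=4, FN=6+2=8 → 24/36 = 0.6667
  1: TP=10, FP=6+8=14, FN=1+2=3 → 20/37 = 0.5405
  2: TP=14, FP=2+2=4, FN=3+8=11 → 28/43 = 0.6512
Lowest is class '1' with F1 score = 0.541.

0.541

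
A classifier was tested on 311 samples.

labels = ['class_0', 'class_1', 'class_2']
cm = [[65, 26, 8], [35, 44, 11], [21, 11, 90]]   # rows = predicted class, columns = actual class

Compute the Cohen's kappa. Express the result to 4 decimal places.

0.4571

Observed agreement pₒ = trace/N = 199/311 = 0.63987
Expected agreement pₑ = Σ (rowᵢ·colᵢ)/N² = (121·99 + 81·90 + 109·122)/311² = 0.33671
κ = (pₒ − pₑ)/(1 − pₑ) = (0.63987 − 0.33671)/(1 − 0.33671) = 0.4571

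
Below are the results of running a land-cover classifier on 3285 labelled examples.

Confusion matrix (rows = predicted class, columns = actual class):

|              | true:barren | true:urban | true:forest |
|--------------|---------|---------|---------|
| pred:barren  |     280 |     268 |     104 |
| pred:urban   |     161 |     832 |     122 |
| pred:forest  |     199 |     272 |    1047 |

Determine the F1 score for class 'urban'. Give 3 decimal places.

0.669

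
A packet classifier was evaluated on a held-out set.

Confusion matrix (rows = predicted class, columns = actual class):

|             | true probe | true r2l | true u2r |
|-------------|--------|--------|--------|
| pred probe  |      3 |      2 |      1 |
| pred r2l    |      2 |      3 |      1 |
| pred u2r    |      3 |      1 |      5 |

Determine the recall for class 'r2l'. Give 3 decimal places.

Treat 'r2l' as positive and all other classes as negative.
recall = TP/(TP+FN).
r2l: TP=3, FN=2+1=3 → 3/6 = 0.5000

0.500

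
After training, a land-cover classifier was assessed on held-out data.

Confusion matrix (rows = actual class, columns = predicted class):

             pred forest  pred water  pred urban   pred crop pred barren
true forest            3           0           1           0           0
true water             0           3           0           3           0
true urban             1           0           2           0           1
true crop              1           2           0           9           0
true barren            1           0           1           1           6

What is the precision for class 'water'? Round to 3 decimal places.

0.600

Treat 'water' as positive and all other classes as negative.
precision = TP/(TP+FP).
water: TP=3, FP=0+0+2+0=2 → 3/5 = 0.6000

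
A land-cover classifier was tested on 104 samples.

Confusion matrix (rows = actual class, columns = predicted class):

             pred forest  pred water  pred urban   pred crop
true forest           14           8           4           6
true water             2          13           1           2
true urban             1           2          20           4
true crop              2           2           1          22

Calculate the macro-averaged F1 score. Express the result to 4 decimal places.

0.6574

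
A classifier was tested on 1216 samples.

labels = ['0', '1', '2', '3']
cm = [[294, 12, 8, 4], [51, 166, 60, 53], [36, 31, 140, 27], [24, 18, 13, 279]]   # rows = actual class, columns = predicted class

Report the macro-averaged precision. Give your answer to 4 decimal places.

Per-class precision (TP/(TP+FP)):
  0: TP=294, FP=51+36+24=111 → 294/405 = 0.72593
  1: TP=166, FP=12+31+18=61 → 166/227 = 0.73128
  2: TP=140, FP=8+60+13=81 → 140/221 = 0.63348
  3: TP=279, FP=4+53+27=84 → 279/363 = 0.76860
Macro-precision = mean = (0.72593 + 0.73128 + 0.63348 + 0.76860) / 4 = 0.7148

0.7148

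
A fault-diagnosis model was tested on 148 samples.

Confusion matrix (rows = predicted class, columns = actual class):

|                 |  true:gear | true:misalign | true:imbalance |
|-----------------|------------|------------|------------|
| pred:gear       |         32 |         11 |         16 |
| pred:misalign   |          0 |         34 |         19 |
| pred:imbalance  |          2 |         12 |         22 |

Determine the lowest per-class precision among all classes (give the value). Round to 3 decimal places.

0.542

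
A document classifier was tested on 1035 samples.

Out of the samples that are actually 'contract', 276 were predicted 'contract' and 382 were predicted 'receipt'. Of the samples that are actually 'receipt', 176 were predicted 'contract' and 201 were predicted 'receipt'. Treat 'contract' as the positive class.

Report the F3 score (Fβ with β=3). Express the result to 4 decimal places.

Fβ = (1+β²)·TP / ((1+β²)·TP + β²·FN + FP), with β²=9
= 10·276 / (10·276 + 9·382 + 176) = 0.4330

0.4330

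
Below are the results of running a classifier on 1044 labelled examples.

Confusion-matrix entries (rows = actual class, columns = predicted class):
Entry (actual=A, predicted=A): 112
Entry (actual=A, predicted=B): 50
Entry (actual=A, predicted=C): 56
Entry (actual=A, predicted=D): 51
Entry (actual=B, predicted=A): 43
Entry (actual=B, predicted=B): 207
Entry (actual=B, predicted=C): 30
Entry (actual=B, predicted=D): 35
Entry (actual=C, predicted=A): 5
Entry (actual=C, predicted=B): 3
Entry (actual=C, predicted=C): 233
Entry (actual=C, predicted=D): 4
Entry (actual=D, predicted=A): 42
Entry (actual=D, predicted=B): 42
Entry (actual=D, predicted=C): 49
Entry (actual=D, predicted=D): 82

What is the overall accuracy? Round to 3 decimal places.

Accuracy = trace / total = (112+207+233+82=634) / 1044 = 634/1044 = 0.607

0.607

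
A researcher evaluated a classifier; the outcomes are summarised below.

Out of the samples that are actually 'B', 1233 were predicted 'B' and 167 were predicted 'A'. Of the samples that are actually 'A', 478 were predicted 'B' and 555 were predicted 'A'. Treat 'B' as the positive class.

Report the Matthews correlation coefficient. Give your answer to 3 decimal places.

MCC = (TP·TN − FP·FN) / √((TP+FP)(TP+FN)(TN+FP)(TN+FN))
Numerator = 1233·555 − 478·167 = 604489
Denominator = √(1711·1400·1033·722) = √1786551600400 = 1336619.4673
MCC = 604489 / 1336619.4673 = 0.452

0.452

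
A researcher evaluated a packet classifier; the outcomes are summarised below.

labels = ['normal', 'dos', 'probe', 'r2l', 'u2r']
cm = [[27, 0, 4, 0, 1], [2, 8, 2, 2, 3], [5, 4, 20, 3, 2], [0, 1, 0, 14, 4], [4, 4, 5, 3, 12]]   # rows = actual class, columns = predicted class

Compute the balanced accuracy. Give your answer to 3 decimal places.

0.614

Balanced accuracy = mean of per-class recall.
  normal: recall = 27/32 = 0.8438
  dos: recall = 8/17 = 0.4706
  probe: recall = 20/34 = 0.5882
  r2l: recall = 14/19 = 0.7368
  u2r: recall = 12/28 = 0.4286
Mean = (0.8438 + 0.4706 + 0.5882 + 0.7368 + 0.4286) / 5 = 0.614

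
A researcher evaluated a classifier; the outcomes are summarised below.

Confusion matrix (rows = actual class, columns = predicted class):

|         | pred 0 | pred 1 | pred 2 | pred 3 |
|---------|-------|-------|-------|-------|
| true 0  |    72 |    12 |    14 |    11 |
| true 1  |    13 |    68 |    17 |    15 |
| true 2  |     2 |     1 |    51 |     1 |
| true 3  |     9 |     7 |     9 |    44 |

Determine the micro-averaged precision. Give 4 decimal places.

0.6792

Micro-averaging pools counts across classes: ΣTP=235, ΣFP=111, ΣFN=111.
Micro-precision = TP/(TP+FP) on pooled counts = 0.6792 (equals overall accuracy in single-label multiclass).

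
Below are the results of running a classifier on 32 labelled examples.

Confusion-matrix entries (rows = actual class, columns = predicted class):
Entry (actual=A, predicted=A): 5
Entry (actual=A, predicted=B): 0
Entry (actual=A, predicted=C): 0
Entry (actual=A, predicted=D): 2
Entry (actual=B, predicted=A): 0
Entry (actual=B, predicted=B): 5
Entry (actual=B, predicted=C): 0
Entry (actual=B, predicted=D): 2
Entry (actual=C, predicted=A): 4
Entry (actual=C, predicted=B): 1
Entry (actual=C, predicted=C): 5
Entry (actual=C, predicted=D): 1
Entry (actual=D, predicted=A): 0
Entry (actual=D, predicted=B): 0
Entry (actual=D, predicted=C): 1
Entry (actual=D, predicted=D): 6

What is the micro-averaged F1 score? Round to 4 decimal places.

Micro-averaging pools counts across classes: ΣTP=21, ΣFP=11, ΣFN=11.
Micro-F1 score = 2·TP/(2·TP+FP+FN) on pooled counts = 0.6563 (equals overall accuracy in single-label multiclass).

0.6563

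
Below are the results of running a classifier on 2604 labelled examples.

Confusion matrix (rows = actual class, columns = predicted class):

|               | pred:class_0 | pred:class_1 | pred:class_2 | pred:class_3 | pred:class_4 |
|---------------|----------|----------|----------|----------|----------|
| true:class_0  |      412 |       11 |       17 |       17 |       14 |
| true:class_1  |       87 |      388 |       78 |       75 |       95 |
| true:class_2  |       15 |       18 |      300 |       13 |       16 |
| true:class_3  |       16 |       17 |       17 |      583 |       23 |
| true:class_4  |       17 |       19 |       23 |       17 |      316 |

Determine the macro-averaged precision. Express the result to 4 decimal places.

Per-class precision (TP/(TP+FP)):
  class_0: TP=412, FP=87+15+16+17=135 → 412/547 = 0.75320
  class_1: TP=388, FP=11+18+17+19=65 → 388/453 = 0.85651
  class_2: TP=300, FP=17+78+17+23=135 → 300/435 = 0.68966
  class_3: TP=583, FP=17+75+13+17=122 → 583/705 = 0.82695
  class_4: TP=316, FP=14+95+16+23=148 → 316/464 = 0.68103
Macro-precision = mean = (0.75320 + 0.85651 + 0.68966 + 0.82695 + 0.68103) / 5 = 0.7615

0.7615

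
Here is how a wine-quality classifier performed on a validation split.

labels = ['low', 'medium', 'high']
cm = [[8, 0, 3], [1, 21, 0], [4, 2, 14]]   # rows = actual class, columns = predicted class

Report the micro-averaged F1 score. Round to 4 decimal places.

Micro-averaging pools counts across classes: ΣTP=43, ΣFP=10, ΣFN=10.
Micro-F1 score = 2·TP/(2·TP+FP+FN) on pooled counts = 0.8113 (equals overall accuracy in single-label multiclass).

0.8113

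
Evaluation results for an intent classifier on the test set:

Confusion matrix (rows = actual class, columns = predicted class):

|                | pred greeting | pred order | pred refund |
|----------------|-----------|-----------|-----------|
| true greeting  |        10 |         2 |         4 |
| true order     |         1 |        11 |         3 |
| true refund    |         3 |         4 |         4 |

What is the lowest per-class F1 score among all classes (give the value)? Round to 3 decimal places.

0.364

Per-class F1 score (2·TP/(2·TP+FP+FN)):
  greeting: TP=10, FP=1+3=4, FN=2+4=6 → 20/30 = 0.6667
  order: TP=11, FP=2+4=6, FN=1+3=4 → 22/32 = 0.6875
  refund: TP=4, FP=4+3=7, FN=3+4=7 → 8/22 = 0.3636
Lowest is class 'refund' with F1 score = 0.364.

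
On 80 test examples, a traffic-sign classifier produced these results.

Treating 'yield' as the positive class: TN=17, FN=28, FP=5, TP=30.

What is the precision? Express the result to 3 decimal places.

0.857

Precision = TP/(TP+FP) = 30/(30+5) = 30/35 = 0.857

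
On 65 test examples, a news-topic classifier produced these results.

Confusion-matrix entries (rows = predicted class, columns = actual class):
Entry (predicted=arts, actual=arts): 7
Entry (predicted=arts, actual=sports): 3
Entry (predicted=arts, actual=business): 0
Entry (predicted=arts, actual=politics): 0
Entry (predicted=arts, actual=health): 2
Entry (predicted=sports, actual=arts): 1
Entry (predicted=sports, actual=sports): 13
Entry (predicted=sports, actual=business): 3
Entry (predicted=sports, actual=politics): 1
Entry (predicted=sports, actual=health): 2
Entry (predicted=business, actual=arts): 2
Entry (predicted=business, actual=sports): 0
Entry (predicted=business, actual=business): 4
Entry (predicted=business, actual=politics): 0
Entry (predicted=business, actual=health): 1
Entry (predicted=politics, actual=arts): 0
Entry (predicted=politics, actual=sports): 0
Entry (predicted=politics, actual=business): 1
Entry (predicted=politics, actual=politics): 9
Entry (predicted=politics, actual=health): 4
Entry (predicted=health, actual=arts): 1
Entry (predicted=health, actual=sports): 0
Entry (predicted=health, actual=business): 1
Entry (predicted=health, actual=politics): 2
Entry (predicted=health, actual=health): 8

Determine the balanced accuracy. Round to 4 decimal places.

Balanced accuracy = mean of per-class recall.
  arts: recall = 7/11 = 0.63636
  sports: recall = 13/16 = 0.81250
  business: recall = 4/9 = 0.44444
  politics: recall = 9/12 = 0.75000
  health: recall = 8/17 = 0.47059
Mean = (0.63636 + 0.81250 + 0.44444 + 0.75000 + 0.47059) / 5 = 0.6228

0.6228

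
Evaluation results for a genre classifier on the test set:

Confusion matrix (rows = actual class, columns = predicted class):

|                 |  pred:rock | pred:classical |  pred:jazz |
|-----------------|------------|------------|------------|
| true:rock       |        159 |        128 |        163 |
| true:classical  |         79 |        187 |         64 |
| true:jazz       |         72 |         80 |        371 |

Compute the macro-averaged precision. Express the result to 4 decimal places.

Per-class precision (TP/(TP+FP)):
  rock: TP=159, FP=79+72=151 → 159/310 = 0.51290
  classical: TP=187, FP=128+80=208 → 187/395 = 0.47342
  jazz: TP=371, FP=163+64=227 → 371/598 = 0.62040
Macro-precision = mean = (0.51290 + 0.47342 + 0.62040) / 3 = 0.5356

0.5356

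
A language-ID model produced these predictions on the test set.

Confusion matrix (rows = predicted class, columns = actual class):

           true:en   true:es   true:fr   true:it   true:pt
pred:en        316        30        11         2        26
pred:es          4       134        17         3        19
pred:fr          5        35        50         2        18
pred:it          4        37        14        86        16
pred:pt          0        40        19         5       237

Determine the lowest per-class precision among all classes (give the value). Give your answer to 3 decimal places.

0.455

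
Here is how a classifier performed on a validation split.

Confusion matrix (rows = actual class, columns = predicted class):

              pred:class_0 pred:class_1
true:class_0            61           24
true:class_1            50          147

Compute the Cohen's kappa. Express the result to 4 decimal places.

0.4267

Observed agreement pₒ = trace/N = 208/282 = 0.73759
Expected agreement pₑ = Σ (rowᵢ·colᵢ)/N² = (85·111 + 197·171)/282² = 0.54225
κ = (pₒ − pₑ)/(1 − pₑ) = (0.73759 − 0.54225)/(1 − 0.54225) = 0.4267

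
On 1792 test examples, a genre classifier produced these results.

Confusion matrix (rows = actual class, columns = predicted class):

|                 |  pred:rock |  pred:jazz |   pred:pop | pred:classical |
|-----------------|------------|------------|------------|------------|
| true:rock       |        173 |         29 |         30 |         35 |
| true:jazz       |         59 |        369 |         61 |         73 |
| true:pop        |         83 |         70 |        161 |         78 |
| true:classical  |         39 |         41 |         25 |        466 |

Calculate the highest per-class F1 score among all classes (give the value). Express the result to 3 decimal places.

0.762

Per-class F1 score (2·TP/(2·TP+FP+FN)):
  rock: TP=173, FP=59+83+39=181, FN=29+30+35=94 → 346/621 = 0.5572
  jazz: TP=369, FP=29+70+41=140, FN=59+61+73=193 → 738/1071 = 0.6891
  pop: TP=161, FP=30+61+25=116, FN=83+70+78=231 → 322/669 = 0.4813
  classical: TP=466, FP=35+73+78=186, FN=39+41+25=105 → 932/1223 = 0.7621
Highest is class 'classical' with F1 score = 0.762.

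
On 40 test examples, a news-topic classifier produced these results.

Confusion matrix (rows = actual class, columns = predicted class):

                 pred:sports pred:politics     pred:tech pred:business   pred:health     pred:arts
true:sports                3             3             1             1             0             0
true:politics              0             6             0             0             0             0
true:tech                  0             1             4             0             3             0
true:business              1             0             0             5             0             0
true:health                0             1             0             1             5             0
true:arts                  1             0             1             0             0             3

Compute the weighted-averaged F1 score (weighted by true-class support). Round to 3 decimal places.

0.638

Per-class F1 score (2·TP/(2·TP+FP+FN)):
  sports: TP=3, FP=0+0+1+0+1=2, FN=3+1+1+0+0=5 → 6/13 = 0.4615
  politics: TP=6, FP=3+1+0+1+0=5, FN=0+0+0+0+0=0 → 12/17 = 0.7059
  tech: TP=4, FP=1+0+0+0+1=2, FN=0+1+0+3+0=4 → 8/14 = 0.5714
  business: TP=5, FP=1+0+0+1+0=2, FN=1+0+0+0+0=1 → 10/13 = 0.7692
  health: TP=5, FP=0+0+3+0+0=3, FN=0+1+0+1+0=2 → 10/15 = 0.6667
  arts: TP=3, FP=0+0+0+0+0=0, FN=1+0+1+0+0=2 → 6/8 = 0.7500
Weighted-F1 score = Σ (supportᵢ/N)·F1 scoreᵢ with N=40: (8/40)·0.4615 + (6/40)·0.7059 + (8/40)·0.5714 + (6/40)·0.7692 + (7/40)·0.6667 + (5/40)·0.7500 = 0.638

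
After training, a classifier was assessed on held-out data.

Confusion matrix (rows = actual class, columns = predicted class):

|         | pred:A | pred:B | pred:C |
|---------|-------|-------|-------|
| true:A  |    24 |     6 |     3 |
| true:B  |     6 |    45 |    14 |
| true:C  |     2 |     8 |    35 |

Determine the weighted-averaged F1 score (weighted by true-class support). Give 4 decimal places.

0.7274

Per-class F1 score (2·TP/(2·TP+FP+FN)):
  A: TP=24, FP=6+2=8, FN=6+3=9 → 48/65 = 0.73846
  B: TP=45, FP=6+8=14, FN=6+14=20 → 90/124 = 0.72581
  C: TP=35, FP=3+14=17, FN=2+8=10 → 70/97 = 0.72165
Weighted-F1 score = Σ (supportᵢ/N)·F1 scoreᵢ with N=143: (33/143)·0.73846 + (65/143)·0.72581 + (45/143)·0.72165 = 0.7274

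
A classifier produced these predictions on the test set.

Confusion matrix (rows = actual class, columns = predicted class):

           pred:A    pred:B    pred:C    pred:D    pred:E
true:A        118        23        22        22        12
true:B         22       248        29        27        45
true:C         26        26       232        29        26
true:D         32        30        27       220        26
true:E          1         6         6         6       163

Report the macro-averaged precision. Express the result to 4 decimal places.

0.6790

Per-class precision (TP/(TP+FP)):
  A: TP=118, FP=22+26+32+1=81 → 118/199 = 0.59296
  B: TP=248, FP=23+26+30+6=85 → 248/333 = 0.74474
  C: TP=232, FP=22+29+27+6=84 → 232/316 = 0.73418
  D: TP=220, FP=22+27+29+6=84 → 220/304 = 0.72368
  E: TP=163, FP=12+45+26+26=109 → 163/272 = 0.59926
Macro-precision = mean = (0.59296 + 0.74474 + 0.73418 + 0.72368 + 0.59926) / 5 = 0.6790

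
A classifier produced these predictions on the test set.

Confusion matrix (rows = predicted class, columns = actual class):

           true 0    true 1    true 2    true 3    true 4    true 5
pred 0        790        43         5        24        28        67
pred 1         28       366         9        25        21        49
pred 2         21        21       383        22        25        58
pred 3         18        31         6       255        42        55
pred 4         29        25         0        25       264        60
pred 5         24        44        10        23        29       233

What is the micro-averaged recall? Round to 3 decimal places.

0.725

Micro-averaging pools counts across classes: ΣTP=2291, ΣFP=867, ΣFN=867.
Micro-recall = TP/(TP+FN) on pooled counts = 0.725 (equals overall accuracy in single-label multiclass).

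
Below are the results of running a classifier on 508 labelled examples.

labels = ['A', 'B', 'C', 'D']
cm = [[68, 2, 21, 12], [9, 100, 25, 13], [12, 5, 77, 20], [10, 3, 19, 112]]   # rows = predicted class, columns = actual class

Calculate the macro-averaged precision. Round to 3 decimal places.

Per-class precision (TP/(TP+FP)):
  A: TP=68, FP=2+21+12=35 → 68/103 = 0.6602
  B: TP=100, FP=9+25+13=47 → 100/147 = 0.6803
  C: TP=77, FP=12+5+20=37 → 77/114 = 0.6754
  D: TP=112, FP=10+3+19=32 → 112/144 = 0.7778
Macro-precision = mean = (0.6602 + 0.6803 + 0.6754 + 0.7778) / 4 = 0.698

0.698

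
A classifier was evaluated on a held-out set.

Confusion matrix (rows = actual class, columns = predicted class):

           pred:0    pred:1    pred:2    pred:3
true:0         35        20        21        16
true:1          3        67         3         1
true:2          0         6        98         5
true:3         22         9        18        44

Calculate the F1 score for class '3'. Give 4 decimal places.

0.5535

Take TP from the diagonal, FP from the rest of the '3' prediction marginal, FN from the rest of the '3' actual marginal.
F1 score = 2·TP/(2·TP+FP+FN).
3: TP=44, FP=16+1+5=22, FN=22+9+18=49 → 88/159 = 0.55346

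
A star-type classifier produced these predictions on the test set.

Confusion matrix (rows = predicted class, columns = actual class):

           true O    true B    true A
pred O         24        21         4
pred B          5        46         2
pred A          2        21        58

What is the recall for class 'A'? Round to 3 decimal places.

0.906

Take TP from the diagonal, FP from the rest of the 'A' prediction marginal, FN from the rest of the 'A' actual marginal.
recall = TP/(TP+FN).
A: TP=58, FN=4+2=6 → 58/64 = 0.9063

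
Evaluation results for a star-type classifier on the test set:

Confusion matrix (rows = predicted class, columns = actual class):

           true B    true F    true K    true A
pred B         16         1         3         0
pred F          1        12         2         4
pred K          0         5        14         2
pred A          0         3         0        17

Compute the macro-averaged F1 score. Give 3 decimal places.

Per-class F1 score (2·TP/(2·TP+FP+FN)):
  B: TP=16, FP=1+3+0=4, FN=1+0+0=1 → 32/37 = 0.8649
  F: TP=12, FP=1+2+4=7, FN=1+5+3=9 → 24/40 = 0.6000
  K: TP=14, FP=0+5+2=7, FN=3+2+0=5 → 28/40 = 0.7000
  A: TP=17, FP=0+3+0=3, FN=0+4+2=6 → 34/43 = 0.7907
Macro-F1 score = mean = (0.8649 + 0.6000 + 0.7000 + 0.7907) / 4 = 0.739

0.739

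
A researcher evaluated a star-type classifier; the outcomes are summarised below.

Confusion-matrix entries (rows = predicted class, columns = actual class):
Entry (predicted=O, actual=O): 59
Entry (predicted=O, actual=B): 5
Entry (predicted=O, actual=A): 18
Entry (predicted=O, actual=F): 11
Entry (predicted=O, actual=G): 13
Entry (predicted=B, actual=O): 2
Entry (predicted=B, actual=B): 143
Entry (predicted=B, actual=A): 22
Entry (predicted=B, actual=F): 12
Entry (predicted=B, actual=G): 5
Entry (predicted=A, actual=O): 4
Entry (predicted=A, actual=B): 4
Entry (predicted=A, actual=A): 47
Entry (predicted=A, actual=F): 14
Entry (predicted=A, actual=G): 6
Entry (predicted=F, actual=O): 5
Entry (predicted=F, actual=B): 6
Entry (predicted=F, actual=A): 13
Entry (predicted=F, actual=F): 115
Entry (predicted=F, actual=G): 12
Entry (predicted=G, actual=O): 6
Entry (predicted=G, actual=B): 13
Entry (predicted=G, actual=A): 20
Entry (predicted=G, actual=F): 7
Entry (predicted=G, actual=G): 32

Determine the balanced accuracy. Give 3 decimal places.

0.640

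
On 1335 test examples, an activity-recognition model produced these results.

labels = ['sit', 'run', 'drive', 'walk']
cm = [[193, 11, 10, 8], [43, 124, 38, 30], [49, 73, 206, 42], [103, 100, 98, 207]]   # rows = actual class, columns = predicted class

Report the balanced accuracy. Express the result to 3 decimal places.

0.590

Balanced accuracy = mean of per-class recall.
  sit: recall = 193/222 = 0.8694
  run: recall = 124/235 = 0.5277
  drive: recall = 206/370 = 0.5568
  walk: recall = 207/508 = 0.4075
Mean = (0.8694 + 0.5277 + 0.5568 + 0.4075) / 4 = 0.590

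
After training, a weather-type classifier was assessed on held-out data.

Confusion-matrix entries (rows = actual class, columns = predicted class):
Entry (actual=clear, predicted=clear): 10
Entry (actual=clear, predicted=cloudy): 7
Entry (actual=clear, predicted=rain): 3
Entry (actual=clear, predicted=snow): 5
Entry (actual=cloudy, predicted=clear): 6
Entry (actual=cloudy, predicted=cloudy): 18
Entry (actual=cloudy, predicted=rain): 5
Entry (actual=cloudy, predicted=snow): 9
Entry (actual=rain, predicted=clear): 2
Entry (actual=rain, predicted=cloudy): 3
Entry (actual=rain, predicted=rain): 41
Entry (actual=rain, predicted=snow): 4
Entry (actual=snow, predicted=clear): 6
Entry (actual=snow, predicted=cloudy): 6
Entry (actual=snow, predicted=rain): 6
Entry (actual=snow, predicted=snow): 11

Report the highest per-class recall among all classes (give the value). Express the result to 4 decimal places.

Per-class recall (TP/(TP+FN)):
  clear: TP=10, FN=7+3+5=15 → 10/25 = 0.40000
  cloudy: TP=18, FN=6+5+9=20 → 18/38 = 0.47368
  rain: TP=41, FN=2+3+4=9 → 41/50 = 0.82000
  snow: TP=11, FN=6+6+6=18 → 11/29 = 0.37931
Highest is class 'rain' with recall = 0.8200.

0.8200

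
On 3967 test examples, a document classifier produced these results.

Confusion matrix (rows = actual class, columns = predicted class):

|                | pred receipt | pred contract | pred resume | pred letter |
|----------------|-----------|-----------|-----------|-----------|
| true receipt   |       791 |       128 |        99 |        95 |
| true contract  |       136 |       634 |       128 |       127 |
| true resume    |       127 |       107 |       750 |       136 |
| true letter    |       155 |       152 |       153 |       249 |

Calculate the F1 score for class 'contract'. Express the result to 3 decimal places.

0.620

One-vs-rest for 'contract': TP = diagonal; FP = other classes predicted 'contract'; FN = 'contract' predicted as other.
F1 score = 2·TP/(2·TP+FP+FN).
contract: TP=634, FP=128+107+152=387, FN=136+128+127=391 → 1268/2046 = 0.6197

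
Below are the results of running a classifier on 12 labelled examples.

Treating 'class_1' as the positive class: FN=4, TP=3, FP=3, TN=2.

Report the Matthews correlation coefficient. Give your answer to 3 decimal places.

MCC = (TP·TN − FP·FN) / √((TP+FP)(TP+FN)(TN+FP)(TN+FN))
Numerator = 3·2 − 3·4 = -6
Denominator = √(6·7·5·6) = √1260 = 35.4965
MCC = -6 / 35.4965 = -0.169

-0.169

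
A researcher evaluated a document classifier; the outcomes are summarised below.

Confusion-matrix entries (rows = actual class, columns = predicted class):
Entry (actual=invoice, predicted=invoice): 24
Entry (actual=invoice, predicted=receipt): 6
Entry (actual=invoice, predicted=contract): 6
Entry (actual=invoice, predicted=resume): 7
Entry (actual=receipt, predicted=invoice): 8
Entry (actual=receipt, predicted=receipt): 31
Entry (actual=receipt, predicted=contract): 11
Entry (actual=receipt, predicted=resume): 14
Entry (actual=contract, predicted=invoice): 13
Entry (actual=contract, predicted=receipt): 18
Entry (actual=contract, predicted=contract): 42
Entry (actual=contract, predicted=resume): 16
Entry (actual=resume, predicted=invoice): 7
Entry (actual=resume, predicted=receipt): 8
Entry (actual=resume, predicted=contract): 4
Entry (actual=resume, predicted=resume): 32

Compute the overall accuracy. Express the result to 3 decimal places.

Accuracy = trace / total = (24+31+42+32=129) / 247 = 129/247 = 0.522

0.522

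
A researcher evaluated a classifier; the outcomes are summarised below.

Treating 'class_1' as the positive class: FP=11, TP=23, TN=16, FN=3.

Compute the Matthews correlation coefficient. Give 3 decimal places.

MCC = (TP·TN − FP·FN) / √((TP+FP)(TP+FN)(TN+FP)(TN+FN))
Numerator = 23·16 − 11·3 = 335
Denominator = √(34·26·27·19) = √453492 = 673.4181
MCC = 335 / 673.4181 = 0.497

0.497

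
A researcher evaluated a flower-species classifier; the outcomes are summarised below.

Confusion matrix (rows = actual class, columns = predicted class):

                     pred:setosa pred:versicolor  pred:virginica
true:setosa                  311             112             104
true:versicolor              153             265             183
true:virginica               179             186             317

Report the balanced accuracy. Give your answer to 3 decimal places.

0.499

Balanced accuracy = mean of per-class recall.
  setosa: recall = 311/527 = 0.5901
  versicolor: recall = 265/601 = 0.4409
  virginica: recall = 317/682 = 0.4648
Mean = (0.5901 + 0.4409 + 0.4648) / 3 = 0.499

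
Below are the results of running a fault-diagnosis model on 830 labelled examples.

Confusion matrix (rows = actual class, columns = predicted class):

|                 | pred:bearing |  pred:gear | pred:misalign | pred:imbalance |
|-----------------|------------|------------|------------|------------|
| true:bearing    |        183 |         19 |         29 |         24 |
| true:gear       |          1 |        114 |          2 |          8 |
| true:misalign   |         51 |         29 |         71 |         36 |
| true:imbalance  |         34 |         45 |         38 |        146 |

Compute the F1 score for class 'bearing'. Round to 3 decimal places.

0.698

One-vs-rest for 'bearing': TP = diagonal; FP = other classes predicted 'bearing'; FN = 'bearing' predicted as other.
F1 score = 2·TP/(2·TP+FP+FN).
bearing: TP=183, FP=1+51+34=86, FN=19+29+24=72 → 366/524 = 0.6985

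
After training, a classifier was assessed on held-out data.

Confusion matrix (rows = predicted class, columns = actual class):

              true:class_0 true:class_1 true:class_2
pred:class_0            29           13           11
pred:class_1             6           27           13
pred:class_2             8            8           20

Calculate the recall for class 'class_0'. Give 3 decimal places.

0.674

Take TP from the diagonal, FP from the rest of the 'class_0' prediction marginal, FN from the rest of the 'class_0' actual marginal.
recall = TP/(TP+FN).
class_0: TP=29, FN=6+8=14 → 29/43 = 0.6744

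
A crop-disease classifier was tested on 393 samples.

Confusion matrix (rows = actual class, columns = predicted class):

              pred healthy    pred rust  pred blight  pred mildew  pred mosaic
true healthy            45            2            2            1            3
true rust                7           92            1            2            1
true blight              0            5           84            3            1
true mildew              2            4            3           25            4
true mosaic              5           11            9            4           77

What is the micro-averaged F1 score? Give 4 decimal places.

0.8219

Micro-averaging pools counts across classes: ΣTP=323, ΣFP=70, ΣFN=70.
Micro-F1 score = 2·TP/(2·TP+FP+FN) on pooled counts = 0.8219 (equals overall accuracy in single-label multiclass).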